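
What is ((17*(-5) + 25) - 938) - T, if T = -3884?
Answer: 2886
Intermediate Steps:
((17*(-5) + 25) - 938) - T = ((17*(-5) + 25) - 938) - 1*(-3884) = ((-85 + 25) - 938) + 3884 = (-60 - 938) + 3884 = -998 + 3884 = 2886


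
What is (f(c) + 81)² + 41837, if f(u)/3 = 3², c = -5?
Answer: 53501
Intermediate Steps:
f(u) = 27 (f(u) = 3*3² = 3*9 = 27)
(f(c) + 81)² + 41837 = (27 + 81)² + 41837 = 108² + 41837 = 11664 + 41837 = 53501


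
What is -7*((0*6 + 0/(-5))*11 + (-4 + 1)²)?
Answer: -63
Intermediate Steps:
-7*((0*6 + 0/(-5))*11 + (-4 + 1)²) = -7*((0 + 0*(-⅕))*11 + (-3)²) = -7*((0 + 0)*11 + 9) = -7*(0*11 + 9) = -7*(0 + 9) = -7*9 = -63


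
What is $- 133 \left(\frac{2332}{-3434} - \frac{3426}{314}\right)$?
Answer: $\frac{415529639}{269569} \approx 1541.5$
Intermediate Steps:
$- 133 \left(\frac{2332}{-3434} - \frac{3426}{314}\right) = - 133 \left(2332 \left(- \frac{1}{3434}\right) - \frac{1713}{157}\right) = - 133 \left(- \frac{1166}{1717} - \frac{1713}{157}\right) = \left(-133\right) \left(- \frac{3124283}{269569}\right) = \frac{415529639}{269569}$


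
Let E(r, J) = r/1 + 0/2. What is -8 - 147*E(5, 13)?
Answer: -743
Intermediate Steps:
E(r, J) = r (E(r, J) = r*1 + 0*(½) = r + 0 = r)
-8 - 147*E(5, 13) = -8 - 147*5 = -8 - 735 = -743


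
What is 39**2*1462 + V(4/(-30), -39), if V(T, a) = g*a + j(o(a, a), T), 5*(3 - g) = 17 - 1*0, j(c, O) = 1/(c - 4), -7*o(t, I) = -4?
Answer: 266846077/120 ≈ 2.2237e+6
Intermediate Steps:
o(t, I) = 4/7 (o(t, I) = -1/7*(-4) = 4/7)
j(c, O) = 1/(-4 + c)
g = -2/5 (g = 3 - (17 - 1*0)/5 = 3 - (17 + 0)/5 = 3 - 1/5*17 = 3 - 17/5 = -2/5 ≈ -0.40000)
V(T, a) = -7/24 - 2*a/5 (V(T, a) = -2*a/5 + 1/(-4 + 4/7) = -2*a/5 + 1/(-24/7) = -2*a/5 - 7/24 = -7/24 - 2*a/5)
39**2*1462 + V(4/(-30), -39) = 39**2*1462 + (-7/24 - 2/5*(-39)) = 1521*1462 + (-7/24 + 78/5) = 2223702 + 1837/120 = 266846077/120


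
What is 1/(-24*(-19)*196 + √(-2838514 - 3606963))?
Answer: 89376/7994514853 - I*√6445477/7994514853 ≈ 1.118e-5 - 3.1757e-7*I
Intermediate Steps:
1/(-24*(-19)*196 + √(-2838514 - 3606963)) = 1/(456*196 + √(-6445477)) = 1/(89376 + I*√6445477)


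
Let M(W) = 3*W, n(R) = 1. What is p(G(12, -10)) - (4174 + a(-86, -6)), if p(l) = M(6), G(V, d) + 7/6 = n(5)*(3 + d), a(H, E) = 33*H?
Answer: -1318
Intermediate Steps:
G(V, d) = 11/6 + d (G(V, d) = -7/6 + 1*(3 + d) = -7/6 + (3 + d) = 11/6 + d)
p(l) = 18 (p(l) = 3*6 = 18)
p(G(12, -10)) - (4174 + a(-86, -6)) = 18 - (4174 + 33*(-86)) = 18 - (4174 - 2838) = 18 - 1*1336 = 18 - 1336 = -1318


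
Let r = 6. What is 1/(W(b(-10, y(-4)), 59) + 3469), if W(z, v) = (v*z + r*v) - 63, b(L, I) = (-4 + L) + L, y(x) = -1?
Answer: 1/2344 ≈ 0.00042662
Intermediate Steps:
b(L, I) = -4 + 2*L
W(z, v) = -63 + 6*v + v*z (W(z, v) = (v*z + 6*v) - 63 = (6*v + v*z) - 63 = -63 + 6*v + v*z)
1/(W(b(-10, y(-4)), 59) + 3469) = 1/((-63 + 6*59 + 59*(-4 + 2*(-10))) + 3469) = 1/((-63 + 354 + 59*(-4 - 20)) + 3469) = 1/((-63 + 354 + 59*(-24)) + 3469) = 1/((-63 + 354 - 1416) + 3469) = 1/(-1125 + 3469) = 1/2344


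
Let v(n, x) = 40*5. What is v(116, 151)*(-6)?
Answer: -1200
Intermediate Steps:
v(n, x) = 200
v(116, 151)*(-6) = 200*(-6) = -1200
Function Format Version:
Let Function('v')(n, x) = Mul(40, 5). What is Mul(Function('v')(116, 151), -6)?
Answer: -1200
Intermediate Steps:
Function('v')(n, x) = 200
Mul(Function('v')(116, 151), -6) = Mul(200, -6) = -1200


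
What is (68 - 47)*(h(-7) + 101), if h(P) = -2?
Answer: 2079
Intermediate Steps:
(68 - 47)*(h(-7) + 101) = (68 - 47)*(-2 + 101) = 21*99 = 2079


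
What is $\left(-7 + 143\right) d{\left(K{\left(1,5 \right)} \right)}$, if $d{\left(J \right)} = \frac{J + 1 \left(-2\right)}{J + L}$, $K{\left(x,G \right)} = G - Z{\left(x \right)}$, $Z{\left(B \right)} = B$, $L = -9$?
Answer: $- \frac{272}{5} \approx -54.4$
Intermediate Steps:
$K{\left(x,G \right)} = G - x$
$d{\left(J \right)} = \frac{-2 + J}{-9 + J}$ ($d{\left(J \right)} = \frac{J + 1 \left(-2\right)}{J - 9} = \frac{J - 2}{-9 + J} = \frac{-2 + J}{-9 + J}$)
$\left(-7 + 143\right) d{\left(K{\left(1,5 \right)} \right)} = \left(-7 + 143\right) \frac{-2 + \left(5 - 1\right)}{-9 + \left(5 - 1\right)} = 136 \frac{-2 + \left(5 - 1\right)}{-9 + \left(5 - 1\right)} = 136 \frac{-2 + 4}{-9 + 4} = 136 \frac{1}{-5} \cdot 2 = 136 \left(\left(- \frac{1}{5}\right) 2\right) = 136 \left(- \frac{2}{5}\right) = - \frac{272}{5}$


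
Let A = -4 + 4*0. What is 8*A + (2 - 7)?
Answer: -37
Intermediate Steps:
A = -4 (A = -4 + 0 = -4)
8*A + (2 - 7) = 8*(-4) + (2 - 7) = -32 - 5 = -37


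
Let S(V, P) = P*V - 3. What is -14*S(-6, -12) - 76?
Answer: -1042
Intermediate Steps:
S(V, P) = -3 + P*V
-14*S(-6, -12) - 76 = -14*(-3 - 12*(-6)) - 76 = -14*(-3 + 72) - 76 = -14*69 - 76 = -966 - 76 = -1042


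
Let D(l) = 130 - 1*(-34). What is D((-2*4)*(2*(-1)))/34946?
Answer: 82/17473 ≈ 0.0046930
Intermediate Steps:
D(l) = 164 (D(l) = 130 + 34 = 164)
D((-2*4)*(2*(-1)))/34946 = 164/34946 = 164*(1/34946) = 82/17473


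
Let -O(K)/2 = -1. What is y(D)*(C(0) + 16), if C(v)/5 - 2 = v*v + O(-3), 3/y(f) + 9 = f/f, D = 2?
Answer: -27/2 ≈ -13.500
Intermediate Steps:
O(K) = 2 (O(K) = -2*(-1) = 2)
y(f) = -3/8 (y(f) = 3/(-9 + f/f) = 3/(-9 + 1) = 3/(-8) = 3*(-1/8) = -3/8)
C(v) = 20 + 5*v**2 (C(v) = 10 + 5*(v*v + 2) = 10 + 5*(v**2 + 2) = 10 + 5*(2 + v**2) = 10 + (10 + 5*v**2) = 20 + 5*v**2)
y(D)*(C(0) + 16) = -3*((20 + 5*0**2) + 16)/8 = -3*((20 + 5*0) + 16)/8 = -3*((20 + 0) + 16)/8 = -3*(20 + 16)/8 = -3/8*36 = -27/2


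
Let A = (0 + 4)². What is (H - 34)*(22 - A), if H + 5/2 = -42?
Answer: -471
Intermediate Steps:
A = 16 (A = 4² = 16)
H = -89/2 (H = -5/2 - 42 = -89/2 ≈ -44.500)
(H - 34)*(22 - A) = (-89/2 - 34)*(22 - 1*16) = -157*(22 - 16)/2 = -157/2*6 = -471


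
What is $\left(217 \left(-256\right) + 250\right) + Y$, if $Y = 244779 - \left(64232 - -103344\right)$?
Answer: $21901$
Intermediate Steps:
$Y = 77203$ ($Y = 244779 - \left(64232 + 103344\right) = 244779 - 167576 = 77203$)
$\left(217 \left(-256\right) + 250\right) + Y = \left(217 \left(-256\right) + 250\right) + 77203 = \left(-55552 + 250\right) + 77203 = -55302 + 77203 = 21901$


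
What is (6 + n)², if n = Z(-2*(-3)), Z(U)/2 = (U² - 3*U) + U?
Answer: 2916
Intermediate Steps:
Z(U) = -4*U + 2*U² (Z(U) = 2*((U² - 3*U) + U) = 2*(U² - 2*U) = -4*U + 2*U²)
n = 48 (n = 2*(-2*(-3))*(-2 - 2*(-3)) = 2*6*(-2 + 6) = 2*6*4 = 48)
(6 + n)² = (6 + 48)² = 54² = 2916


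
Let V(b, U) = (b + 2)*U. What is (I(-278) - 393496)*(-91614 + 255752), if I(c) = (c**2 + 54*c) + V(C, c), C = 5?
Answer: -54685857460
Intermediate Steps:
V(b, U) = U*(2 + b) (V(b, U) = (2 + b)*U = U*(2 + b))
I(c) = c**2 + 61*c (I(c) = (c**2 + 54*c) + c*(2 + 5) = (c**2 + 54*c) + c*7 = (c**2 + 54*c) + 7*c = c**2 + 61*c)
(I(-278) - 393496)*(-91614 + 255752) = (-278*(61 - 278) - 393496)*(-91614 + 255752) = (-278*(-217) - 393496)*164138 = (60326 - 393496)*164138 = -333170*164138 = -54685857460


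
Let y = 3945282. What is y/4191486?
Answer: 657547/698581 ≈ 0.94126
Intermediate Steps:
y/4191486 = 3945282/4191486 = 3945282*(1/4191486) = 657547/698581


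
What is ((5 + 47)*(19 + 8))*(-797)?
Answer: -1118988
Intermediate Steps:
((5 + 47)*(19 + 8))*(-797) = (52*27)*(-797) = 1404*(-797) = -1118988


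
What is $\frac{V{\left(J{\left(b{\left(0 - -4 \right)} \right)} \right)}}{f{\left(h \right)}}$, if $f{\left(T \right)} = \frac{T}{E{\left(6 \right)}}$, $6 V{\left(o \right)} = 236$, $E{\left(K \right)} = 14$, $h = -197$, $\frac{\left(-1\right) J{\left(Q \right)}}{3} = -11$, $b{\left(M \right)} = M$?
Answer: $- \frac{1652}{591} \approx -2.7953$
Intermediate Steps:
$J{\left(Q \right)} = 33$ ($J{\left(Q \right)} = \left(-3\right) \left(-11\right) = 33$)
$V{\left(o \right)} = \frac{118}{3}$ ($V{\left(o \right)} = \frac{1}{6} \cdot 236 = \frac{118}{3}$)
$f{\left(T \right)} = \frac{T}{14}$
$\frac{V{\left(J{\left(b{\left(0 - -4 \right)} \right)} \right)}}{f{\left(h \right)}} = \frac{118}{3 \cdot \frac{1}{14} \left(-197\right)} = \frac{118}{3 \left(- \frac{197}{14}\right)} = \frac{118}{3} \left(- \frac{14}{197}\right) = - \frac{1652}{591}$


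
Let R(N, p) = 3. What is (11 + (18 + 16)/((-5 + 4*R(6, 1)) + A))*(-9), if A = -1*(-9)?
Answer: -945/8 ≈ -118.13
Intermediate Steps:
A = 9
(11 + (18 + 16)/((-5 + 4*R(6, 1)) + A))*(-9) = (11 + (18 + 16)/((-5 + 4*3) + 9))*(-9) = (11 + 34/((-5 + 12) + 9))*(-9) = (11 + 34/(7 + 9))*(-9) = (11 + 34/16)*(-9) = (11 + 34*(1/16))*(-9) = (11 + 17/8)*(-9) = (105/8)*(-9) = -945/8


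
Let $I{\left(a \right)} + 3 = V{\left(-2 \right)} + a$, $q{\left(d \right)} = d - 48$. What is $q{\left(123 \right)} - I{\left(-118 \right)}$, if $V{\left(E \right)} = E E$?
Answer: $192$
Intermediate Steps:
$q{\left(d \right)} = -48 + d$
$V{\left(E \right)} = E^{2}$
$I{\left(a \right)} = 1 + a$ ($I{\left(a \right)} = -3 + \left(\left(-2\right)^{2} + a\right) = -3 + \left(4 + a\right) = 1 + a$)
$q{\left(123 \right)} - I{\left(-118 \right)} = \left(-48 + 123\right) - \left(1 - 118\right) = 75 - -117 = 75 + 117 = 192$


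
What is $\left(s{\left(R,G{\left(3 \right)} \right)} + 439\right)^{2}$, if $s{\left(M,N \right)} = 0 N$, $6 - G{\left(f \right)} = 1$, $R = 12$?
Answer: $192721$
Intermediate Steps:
$G{\left(f \right)} = 5$ ($G{\left(f \right)} = 6 - 1 = 5$)
$s{\left(M,N \right)} = 0$
$\left(s{\left(R,G{\left(3 \right)} \right)} + 439\right)^{2} = \left(0 + 439\right)^{2} = 439^{2} = 192721$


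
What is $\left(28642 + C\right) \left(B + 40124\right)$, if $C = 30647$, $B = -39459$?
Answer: $39427185$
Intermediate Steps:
$\left(28642 + C\right) \left(B + 40124\right) = \left(28642 + 30647\right) \left(-39459 + 40124\right) = 59289 \cdot 665 = 39427185$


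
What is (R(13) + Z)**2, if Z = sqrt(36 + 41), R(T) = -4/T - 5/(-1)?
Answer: 16734/169 + 122*sqrt(77)/13 ≈ 181.37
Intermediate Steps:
R(T) = 5 - 4/T (R(T) = -4/T - 5*(-1) = -4/T + 5 = 5 - 4/T)
Z = sqrt(77) ≈ 8.7750
(R(13) + Z)**2 = ((5 - 4/13) + sqrt(77))**2 = (61/13 + sqrt(77))**2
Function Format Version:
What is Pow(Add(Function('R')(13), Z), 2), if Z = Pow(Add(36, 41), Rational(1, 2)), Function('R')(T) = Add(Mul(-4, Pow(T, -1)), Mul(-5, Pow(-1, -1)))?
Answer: Add(Rational(16734, 169), Mul(Rational(122, 13), Pow(77, Rational(1, 2)))) ≈ 181.37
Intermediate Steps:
Function('R')(T) = Add(5, Mul(-4, Pow(T, -1))) (Function('R')(T) = Add(Mul(-4, Pow(T, -1)), Mul(-5, -1)) = Add(Mul(-4, Pow(T, -1)), 5) = Add(5, Mul(-4, Pow(T, -1))))
Z = Pow(77, Rational(1, 2)) ≈ 8.7750
Pow(Add(Function('R')(13), Z), 2) = Pow(Add(Add(5, Mul(-4, Pow(13, -1))), Pow(77, Rational(1, 2))), 2) = Pow(Add(Add(5, Mul(-4, Rational(1, 13))), Pow(77, Rational(1, 2))), 2) = Pow(Add(Add(5, Rational(-4, 13)), Pow(77, Rational(1, 2))), 2) = Pow(Add(Rational(61, 13), Pow(77, Rational(1, 2))), 2)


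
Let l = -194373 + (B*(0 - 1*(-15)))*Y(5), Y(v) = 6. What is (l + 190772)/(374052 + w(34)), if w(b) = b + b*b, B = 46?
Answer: 11/7658 ≈ 0.0014364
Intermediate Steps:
w(b) = b + b²
l = -190233 (l = -194373 + (46*(0 - 1*(-15)))*6 = -194373 + (46*(0 + 15))*6 = -194373 + (46*15)*6 = -194373 + 690*6 = -194373 + 4140 = -190233)
(l + 190772)/(374052 + w(34)) = (-190233 + 190772)/(374052 + 34*(1 + 34)) = 539/(374052 + 34*35) = 539/(374052 + 1190) = 539/375242 = 539*(1/375242) = 11/7658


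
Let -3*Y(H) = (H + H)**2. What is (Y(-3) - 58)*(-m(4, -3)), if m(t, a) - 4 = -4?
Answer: 0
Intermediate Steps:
m(t, a) = 0 (m(t, a) = 4 - 4 = 0)
Y(H) = -4*H**2/3 (Y(H) = -(H + H)**2/3 = -4*H**2/3)
(Y(-3) - 58)*(-m(4, -3)) = (-4/3*(-3)**2 - 58)*(-1*0) = (-4/3*9 - 58)*0 = (-12 - 58)*0 = -70*0 = 0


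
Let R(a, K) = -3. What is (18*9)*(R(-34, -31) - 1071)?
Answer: -173988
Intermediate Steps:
(18*9)*(R(-34, -31) - 1071) = (18*9)*(-3 - 1071) = 162*(-1074) = -173988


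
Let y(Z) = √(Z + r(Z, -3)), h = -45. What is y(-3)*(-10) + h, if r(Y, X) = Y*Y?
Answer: -45 - 10*√6 ≈ -69.495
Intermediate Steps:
r(Y, X) = Y²
y(Z) = √(Z + Z²)
y(-3)*(-10) + h = √(-3*(1 - 3))*(-10) - 45 = √(-3*(-2))*(-10) - 45 = √6*(-10) - 45 = -10*√6 - 45 = -45 - 10*√6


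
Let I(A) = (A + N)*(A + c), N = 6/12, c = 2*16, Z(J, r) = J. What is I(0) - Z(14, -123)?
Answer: 2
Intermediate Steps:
c = 32
N = ½ (N = 6*(1/12) = ½ ≈ 0.50000)
I(A) = (½ + A)*(32 + A) (I(A) = (A + ½)*(A + 32) = (½ + A)*(32 + A))
I(0) - Z(14, -123) = (16 + 0² + (65/2)*0) - 1*14 = (16 + 0 + 0) - 14 = 16 - 14 = 2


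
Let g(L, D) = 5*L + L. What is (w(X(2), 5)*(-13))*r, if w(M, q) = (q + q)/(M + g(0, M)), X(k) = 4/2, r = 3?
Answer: -195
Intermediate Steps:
X(k) = 2 (X(k) = 4*(1/2) = 2)
g(L, D) = 6*L
w(M, q) = 2*q/M (w(M, q) = (q + q)/(M + 6*0) = (2*q)/(M + 0) = (2*q)/M = 2*q/M)
(w(X(2), 5)*(-13))*r = ((2*5/2)*(-13))*3 = ((2*5*(1/2))*(-13))*3 = (5*(-13))*3 = -65*3 = -195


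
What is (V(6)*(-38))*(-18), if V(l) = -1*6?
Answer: -4104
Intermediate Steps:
V(l) = -6
(V(6)*(-38))*(-18) = -6*(-38)*(-18) = 228*(-18) = -4104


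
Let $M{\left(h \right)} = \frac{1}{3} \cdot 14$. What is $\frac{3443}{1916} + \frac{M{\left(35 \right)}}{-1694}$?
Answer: $\frac{1247893}{695508} \approx 1.7942$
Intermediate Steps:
$M{\left(h \right)} = \frac{14}{3}$ ($M{\left(h \right)} = \frac{1}{3} \cdot 14 = \frac{14}{3}$)
$\frac{3443}{1916} + \frac{M{\left(35 \right)}}{-1694} = \frac{3443}{1916} + \frac{14}{3 \left(-1694\right)} = 3443 \cdot \frac{1}{1916} + \frac{14}{3} \left(- \frac{1}{1694}\right) = \frac{3443}{1916} - \frac{1}{363} = \frac{1247893}{695508}$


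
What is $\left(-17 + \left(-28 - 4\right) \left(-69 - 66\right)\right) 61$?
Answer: $262483$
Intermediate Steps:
$\left(-17 + \left(-28 - 4\right) \left(-69 - 66\right)\right) 61 = \left(-17 - -4320\right) 61 = \left(-17 + 4320\right) 61 = 4303 \cdot 61 = 262483$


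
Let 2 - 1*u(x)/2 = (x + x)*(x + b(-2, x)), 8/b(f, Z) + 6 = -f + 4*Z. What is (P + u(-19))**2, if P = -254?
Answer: 72386064/25 ≈ 2.8954e+6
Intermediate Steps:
b(f, Z) = 8/(-6 - f + 4*Z) (b(f, Z) = 8/(-6 + (-f + 4*Z)) = 8/(-6 - f + 4*Z))
u(x) = 4 - 4*x*(x - 8/(4 - 4*x)) (u(x) = 4 - 2*(x + x)*(x - 8/(6 - 2 - 4*x)) = 4 - 2*2*x*(x - 8/(4 - 4*x)) = 4 - 4*x*(x - 8/(4 - 4*x)))
(P + u(-19))**2 = (-254 + 4*(-2*(-19) + (1 - 1*(-19)**2)*(-1 - 19))/(-1 - 19))**2 = (-254 + 4*(38 + (1 - 1*361)*(-20))/(-20))**2 = (-254 + 4*(-1/20)*(38 + (1 - 361)*(-20)))**2 = (-254 + 4*(-1/20)*(38 - 360*(-20)))**2 = (-254 + 4*(-1/20)*(38 + 7200))**2 = (-254 + 4*(-1/20)*7238)**2 = (-254 - 7238/5)**2 = (-8508/5)**2 = 72386064/25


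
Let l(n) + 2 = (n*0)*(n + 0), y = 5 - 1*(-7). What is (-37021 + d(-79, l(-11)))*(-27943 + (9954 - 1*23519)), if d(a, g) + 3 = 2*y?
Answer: 1535796000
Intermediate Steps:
y = 12 (y = 5 + 7 = 12)
l(n) = -2 (l(n) = -2 + (n*0)*(n + 0) = -2 + 0*n = -2 + 0 = -2)
d(a, g) = 21 (d(a, g) = -3 + 2*12 = -3 + 24 = 21)
(-37021 + d(-79, l(-11)))*(-27943 + (9954 - 1*23519)) = (-37021 + 21)*(-27943 + (9954 - 1*23519)) = -37000*(-27943 + (9954 - 23519)) = -37000*(-27943 - 13565) = -37000*(-41508) = 1535796000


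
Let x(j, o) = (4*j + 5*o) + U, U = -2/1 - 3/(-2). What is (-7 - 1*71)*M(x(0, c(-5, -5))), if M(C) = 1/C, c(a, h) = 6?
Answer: -156/59 ≈ -2.6441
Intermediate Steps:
U = -½ (U = -2*1 - 3*(-½) = -2 + 3/2 = -½ ≈ -0.50000)
x(j, o) = -½ + 4*j + 5*o (x(j, o) = (4*j + 5*o) - ½ = -½ + 4*j + 5*o)
(-7 - 1*71)*M(x(0, c(-5, -5))) = (-7 - 1*71)/(-½ + 4*0 + 5*6) = (-7 - 71)/(-½ + 0 + 30) = -78/59/2 = -78*2/59 = -156/59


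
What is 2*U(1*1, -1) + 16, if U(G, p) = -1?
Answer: 14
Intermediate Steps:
2*U(1*1, -1) + 16 = 2*(-1) + 16 = -2 + 16 = 14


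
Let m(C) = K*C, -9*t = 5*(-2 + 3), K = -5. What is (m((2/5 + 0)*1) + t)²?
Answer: 529/81 ≈ 6.5309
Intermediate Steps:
t = -5/9 (t = -5*(-2 + 3)/9 = -5/9 ≈ -0.55556)
m(C) = -5*C
(m((2/5 + 0)*1) + t)² = (-5*(2/5 + 0) - 5/9)² = (-5*(2*(⅕) + 0) - 5/9)² = (-5*(⅖ + 0) - 5/9)² = (-2 - 5/9)² = (-23/9)² = 529/81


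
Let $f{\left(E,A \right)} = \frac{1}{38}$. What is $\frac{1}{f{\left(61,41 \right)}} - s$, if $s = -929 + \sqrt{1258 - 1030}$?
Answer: $967 - 2 \sqrt{57} \approx 951.9$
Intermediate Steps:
$f{\left(E,A \right)} = \frac{1}{38}$
$s = -929 + 2 \sqrt{57}$ ($s = -929 + \sqrt{228} = -929 + 2 \sqrt{57} \approx -913.9$)
$\frac{1}{f{\left(61,41 \right)}} - s = \frac{1}{\frac{1}{38}} - \left(-929 + 2 \sqrt{57}\right) = 38 + \left(929 - 2 \sqrt{57}\right) = 967 - 2 \sqrt{57}$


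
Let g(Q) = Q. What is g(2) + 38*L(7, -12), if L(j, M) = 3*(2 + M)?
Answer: -1138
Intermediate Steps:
L(j, M) = 6 + 3*M
g(2) + 38*L(7, -12) = 2 + 38*(6 + 3*(-12)) = 2 + 38*(6 - 36) = 2 + 38*(-30) = 2 - 1140 = -1138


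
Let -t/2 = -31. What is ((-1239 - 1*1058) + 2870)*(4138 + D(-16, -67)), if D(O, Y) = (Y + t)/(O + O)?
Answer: 75877233/32 ≈ 2.3712e+6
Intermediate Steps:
t = 62 (t = -2*(-31) = 62)
D(O, Y) = (62 + Y)/(2*O) (D(O, Y) = (Y + 62)/(O + O) = (62 + Y)/((2*O)) = (62 + Y)*(1/(2*O)) = (62 + Y)/(2*O))
((-1239 - 1*1058) + 2870)*(4138 + D(-16, -67)) = ((-1239 - 1*1058) + 2870)*(4138 + (½)*(62 - 67)/(-16)) = ((-1239 - 1058) + 2870)*(4138 + (½)*(-1/16)*(-5)) = (-2297 + 2870)*(4138 + 5/32) = 573*(132421/32) = 75877233/32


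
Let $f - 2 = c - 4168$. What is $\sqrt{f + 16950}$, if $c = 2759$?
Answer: $3 \sqrt{1727} \approx 124.67$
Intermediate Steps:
$f = -1407$ ($f = 2 + \left(2759 - 4168\right) = 2 - 1409 = -1407$)
$\sqrt{f + 16950} = \sqrt{-1407 + 16950} = \sqrt{15543} = 3 \sqrt{1727}$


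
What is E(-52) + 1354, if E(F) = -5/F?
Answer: 70413/52 ≈ 1354.1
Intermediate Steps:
E(-52) + 1354 = -5/(-52) + 1354 = -5*(-1/52) + 1354 = 5/52 + 1354 = 70413/52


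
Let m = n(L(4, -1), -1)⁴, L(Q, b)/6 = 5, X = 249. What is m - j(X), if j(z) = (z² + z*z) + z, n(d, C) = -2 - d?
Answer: 924325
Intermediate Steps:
L(Q, b) = 30 (L(Q, b) = 6*5 = 30)
j(z) = z + 2*z² (j(z) = (z² + z²) + z = 2*z² + z = z + 2*z²)
m = 1048576 (m = (-2 - 1*30)⁴ = (-2 - 30)⁴ = (-32)⁴ = 1048576)
m - j(X) = 1048576 - 249*(1 + 2*249) = 1048576 - 249*(1 + 498) = 1048576 - 249*499 = 1048576 - 1*124251 = 1048576 - 124251 = 924325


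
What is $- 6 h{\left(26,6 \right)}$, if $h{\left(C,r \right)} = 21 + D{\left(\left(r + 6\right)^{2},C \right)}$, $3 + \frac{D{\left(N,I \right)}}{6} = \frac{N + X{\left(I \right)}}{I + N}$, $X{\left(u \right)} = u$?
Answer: $-54$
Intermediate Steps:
$D{\left(N,I \right)} = -12$ ($D{\left(N,I \right)} = -18 + 6 \frac{N + I}{I + N} = -18 + 6 \frac{I + N}{I + N} = -18 + 6 \cdot 1 = -18 + 6 = -12$)
$h{\left(C,r \right)} = 9$ ($h{\left(C,r \right)} = 21 - 12 = 9$)
$- 6 h{\left(26,6 \right)} = \left(-6\right) 9 = -54$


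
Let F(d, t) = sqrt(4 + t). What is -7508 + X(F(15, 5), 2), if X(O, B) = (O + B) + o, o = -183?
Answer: -7686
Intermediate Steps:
X(O, B) = -183 + B + O (X(O, B) = (O + B) - 183 = (B + O) - 183 = -183 + B + O)
-7508 + X(F(15, 5), 2) = -7508 + (-183 + 2 + sqrt(4 + 5)) = -7508 + (-183 + 2 + sqrt(9)) = -7508 + (-183 + 2 + 3) = -7508 - 178 = -7686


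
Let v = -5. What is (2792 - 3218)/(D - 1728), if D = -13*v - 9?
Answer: 213/836 ≈ 0.25478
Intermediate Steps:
D = 56 (D = -13*(-5) - 9 = 65 - 9 = 56)
(2792 - 3218)/(D - 1728) = (2792 - 3218)/(56 - 1728) = -426/(-1672) = -426*(-1/1672) = 213/836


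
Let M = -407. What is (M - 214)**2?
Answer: 385641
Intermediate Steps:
(M - 214)**2 = (-407 - 214)**2 = (-621)**2 = 385641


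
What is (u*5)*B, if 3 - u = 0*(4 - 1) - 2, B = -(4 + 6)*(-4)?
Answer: 1000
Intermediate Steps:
B = 40 (B = -10*(-4) = -1*(-40) = 40)
u = 5 (u = 3 - (0*(4 - 1) - 2) = 3 - (0*3 - 2) = 3 - (0 - 2) = 3 - 1*(-2) = 3 + 2 = 5)
(u*5)*B = (5*5)*40 = 25*40 = 1000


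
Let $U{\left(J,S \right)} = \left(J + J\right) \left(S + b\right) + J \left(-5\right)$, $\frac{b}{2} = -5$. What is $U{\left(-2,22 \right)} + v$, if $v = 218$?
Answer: $180$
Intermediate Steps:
$b = -10$ ($b = 2 \left(-5\right) = -10$)
$U{\left(J,S \right)} = - 5 J + 2 J \left(-10 + S\right)$ ($U{\left(J,S \right)} = \left(J + J\right) \left(S - 10\right) + J \left(-5\right) = 2 J \left(-10 + S\right) - 5 J = - 5 J + 2 J \left(-10 + S\right)$)
$U{\left(-2,22 \right)} + v = - 2 \left(-25 + 2 \cdot 22\right) + 218 = - 2 \left(-25 + 44\right) + 218 = \left(-2\right) 19 + 218 = -38 + 218 = 180$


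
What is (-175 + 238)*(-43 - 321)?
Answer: -22932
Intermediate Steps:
(-175 + 238)*(-43 - 321) = 63*(-364) = -22932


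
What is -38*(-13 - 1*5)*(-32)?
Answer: -21888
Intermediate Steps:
-38*(-13 - 1*5)*(-32) = -38*(-13 - 5)*(-32) = -38*(-18)*(-32) = 684*(-32) = -21888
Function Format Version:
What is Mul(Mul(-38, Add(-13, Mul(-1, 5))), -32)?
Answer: -21888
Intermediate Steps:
Mul(Mul(-38, Add(-13, Mul(-1, 5))), -32) = Mul(Mul(-38, Add(-13, -5)), -32) = Mul(Mul(-38, -18), -32) = Mul(684, -32) = -21888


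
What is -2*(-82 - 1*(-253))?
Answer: -342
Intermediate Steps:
-2*(-82 - 1*(-253)) = -2*(-82 + 253) = -2*171 = -342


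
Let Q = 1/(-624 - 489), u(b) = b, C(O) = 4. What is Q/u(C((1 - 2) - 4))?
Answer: -1/4452 ≈ -0.00022462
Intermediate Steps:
Q = -1/1113 (Q = 1/(-1113) = -1/1113 ≈ -0.00089847)
Q/u(C((1 - 2) - 4)) = -1/1113/4 = -1/1113*¼ = -1/4452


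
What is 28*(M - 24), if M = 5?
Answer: -532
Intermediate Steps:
28*(M - 24) = 28*(5 - 24) = 28*(-19) = -532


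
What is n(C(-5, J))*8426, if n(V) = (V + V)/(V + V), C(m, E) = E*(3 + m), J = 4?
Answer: 8426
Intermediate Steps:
n(V) = 1 (n(V) = (2*V)/((2*V)) = (2*V)*(1/(2*V)) = 1)
n(C(-5, J))*8426 = 1*8426 = 8426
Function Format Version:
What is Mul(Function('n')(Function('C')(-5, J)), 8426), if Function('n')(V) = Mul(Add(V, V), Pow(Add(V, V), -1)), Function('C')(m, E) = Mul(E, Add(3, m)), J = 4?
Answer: 8426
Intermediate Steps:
Function('n')(V) = 1 (Function('n')(V) = Mul(Mul(2, V), Pow(Mul(2, V), -1)) = Mul(Mul(2, V), Mul(Rational(1, 2), Pow(V, -1))) = 1)
Mul(Function('n')(Function('C')(-5, J)), 8426) = Mul(1, 8426) = 8426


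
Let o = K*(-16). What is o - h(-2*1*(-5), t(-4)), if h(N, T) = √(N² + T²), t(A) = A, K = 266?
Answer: -4256 - 2*√29 ≈ -4266.8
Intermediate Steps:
o = -4256 (o = 266*(-16) = -4256)
o - h(-2*1*(-5), t(-4)) = -4256 - √((-2*1*(-5))² + (-4)²) = -4256 - √((-2*(-5))² + 16) = -4256 - √(10² + 16) = -4256 - √(100 + 16) = -4256 - √116 = -4256 - 2*√29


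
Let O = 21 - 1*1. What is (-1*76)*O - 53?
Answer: -1573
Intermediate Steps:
O = 20 (O = 21 - 1 = 20)
(-1*76)*O - 53 = -1*76*20 - 53 = -76*20 - 53 = -1520 - 53 = -1573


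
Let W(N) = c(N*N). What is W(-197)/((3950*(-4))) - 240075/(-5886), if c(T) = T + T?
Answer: 92675707/2583300 ≈ 35.875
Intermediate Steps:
c(T) = 2*T
W(N) = 2*N² (W(N) = 2*(N*N) = 2*N²)
W(-197)/((3950*(-4))) - 240075/(-5886) = (2*(-197)²)/((3950*(-4))) - 240075/(-5886) = (2*38809)/(-15800) - 240075*(-1/5886) = 77618*(-1/15800) + 26675/654 = -38809/7900 + 26675/654 = 92675707/2583300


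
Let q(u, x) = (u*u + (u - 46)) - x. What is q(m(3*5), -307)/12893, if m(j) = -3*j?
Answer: 2241/12893 ≈ 0.17382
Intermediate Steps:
q(u, x) = -46 + u + u² - x (q(u, x) = (u² + (-46 + u)) - x = (-46 + u + u²) - x = -46 + u + u² - x)
q(m(3*5), -307)/12893 = (-46 - 9*5 + (-9*5)² - 1*(-307))/12893 = (-46 - 3*15 + (-3*15)² + 307)*(1/12893) = (-46 - 45 + (-45)² + 307)*(1/12893) = (-46 - 45 + 2025 + 307)*(1/12893) = 2241*(1/12893) = 2241/12893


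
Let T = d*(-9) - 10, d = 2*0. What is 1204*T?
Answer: -12040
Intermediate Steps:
d = 0
T = -10 (T = 0*(-9) - 10 = 0 - 10 = -10)
1204*T = 1204*(-10) = -12040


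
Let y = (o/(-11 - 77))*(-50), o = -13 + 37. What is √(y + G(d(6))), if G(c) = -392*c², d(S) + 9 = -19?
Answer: I*√37185038/11 ≈ 554.36*I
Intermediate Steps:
o = 24
d(S) = -28 (d(S) = -9 - 19 = -28)
y = 150/11 (y = (24/(-11 - 77))*(-50) = (24/(-88))*(-50) = (24*(-1/88))*(-50) = -3/11*(-50) = 150/11 ≈ 13.636)
√(y + G(d(6))) = √(150/11 - 392*(-28)²) = √(150/11 - 392*784) = √(150/11 - 307328) = √(-3380458/11) = I*√37185038/11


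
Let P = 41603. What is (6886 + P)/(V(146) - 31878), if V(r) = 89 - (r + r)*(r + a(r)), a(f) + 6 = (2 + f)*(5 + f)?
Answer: -48489/6598285 ≈ -0.0073487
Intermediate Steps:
a(f) = -6 + (2 + f)*(5 + f)
V(r) = 89 - 2*r*(4 + r² + 8*r) (V(r) = 89 - (r + r)*(r + (4 + r² + 7*r)) = 89 - 2*r*(4 + r² + 8*r))
(6886 + P)/(V(146) - 31878) = (6886 + 41603)/((89 - 16*146² - 8*146 - 2*146³) - 31878) = 48489/((89 - 16*21316 - 1168 - 2*3112136) - 31878) = 48489/((89 - 341056 - 1168 - 6224272) - 31878) = 48489/(-6566407 - 31878) = 48489/(-6598285) = 48489*(-1/6598285) = -48489/6598285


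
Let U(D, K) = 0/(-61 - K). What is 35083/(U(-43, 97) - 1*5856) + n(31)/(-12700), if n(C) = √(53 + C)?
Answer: -35083/5856 - √21/6350 ≈ -5.9917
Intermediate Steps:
U(D, K) = 0
35083/(U(-43, 97) - 1*5856) + n(31)/(-12700) = 35083/(0 - 1*5856) + √(53 + 31)/(-12700) = 35083/(0 - 5856) + √84*(-1/12700) = 35083/(-5856) + (2*√21)*(-1/12700) = 35083*(-1/5856) - √21/6350 = -35083/5856 - √21/6350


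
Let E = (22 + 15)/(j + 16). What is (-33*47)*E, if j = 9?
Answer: -57387/25 ≈ -2295.5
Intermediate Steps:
E = 37/25 (E = (22 + 15)/(9 + 16) = 37/25 ≈ 1.4800)
(-33*47)*E = -33*47*(37/25) = -1551*37/25 = -57387/25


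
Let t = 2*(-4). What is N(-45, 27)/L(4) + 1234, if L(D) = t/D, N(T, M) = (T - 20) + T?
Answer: 1289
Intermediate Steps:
t = -8
N(T, M) = -20 + 2*T (N(T, M) = (-20 + T) + T = -20 + 2*T)
L(D) = -8/D
N(-45, 27)/L(4) + 1234 = (-20 + 2*(-45))/((-8/4)) + 1234 = (-20 - 90)/((-8*1/4)) + 1234 = -110/(-2) + 1234 = -110*(-1/2) + 1234 = 55 + 1234 = 1289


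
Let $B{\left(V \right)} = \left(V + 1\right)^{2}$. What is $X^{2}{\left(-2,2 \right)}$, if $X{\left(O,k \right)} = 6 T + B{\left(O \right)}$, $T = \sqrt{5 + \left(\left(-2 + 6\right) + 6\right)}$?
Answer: $541 + 12 \sqrt{15} \approx 587.48$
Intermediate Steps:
$B{\left(V \right)} = \left(1 + V\right)^{2}$
$T = \sqrt{15}$ ($T = \sqrt{5 + \left(4 + 6\right)} = \sqrt{5 + 10} = \sqrt{15} \approx 3.873$)
$X{\left(O,k \right)} = \left(1 + O\right)^{2} + 6 \sqrt{15}$ ($X{\left(O,k \right)} = 6 \sqrt{15} + \left(1 + O\right)^{2} = \left(1 + O\right)^{2} + 6 \sqrt{15}$)
$X^{2}{\left(-2,2 \right)} = \left(\left(1 - 2\right)^{2} + 6 \sqrt{15}\right)^{2} = \left(\left(-1\right)^{2} + 6 \sqrt{15}\right)^{2} = \left(1 + 6 \sqrt{15}\right)^{2}$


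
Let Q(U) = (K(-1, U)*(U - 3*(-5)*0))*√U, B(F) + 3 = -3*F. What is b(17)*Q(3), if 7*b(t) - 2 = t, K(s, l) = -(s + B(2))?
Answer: 570*√3/7 ≈ 141.04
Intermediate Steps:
B(F) = -3 - 3*F
K(s, l) = 9 - s (K(s, l) = -(s + (-3 - 3*2)) = -(s + (-3 - 6)) = -(s - 9) = -(-9 + s) = 9 - s)
b(t) = 2/7 + t/7
Q(U) = 10*U^(3/2) (Q(U) = ((9 - 1*(-1))*(U - 3*(-5)*0))*√U = ((9 + 1)*(U + 15*0))*√U = (10*(U + 0))*√U = (10*U)*√U = 10*U^(3/2))
b(17)*Q(3) = (2/7 + (⅐)*17)*(10*3^(3/2)) = (2/7 + 17/7)*(10*(3*√3)) = 19*(30*√3)/7 = 570*√3/7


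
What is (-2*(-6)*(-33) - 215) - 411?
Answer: -1022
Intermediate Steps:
(-2*(-6)*(-33) - 215) - 411 = (12*(-33) - 215) - 411 = (-396 - 215) - 411 = -611 - 411 = -1022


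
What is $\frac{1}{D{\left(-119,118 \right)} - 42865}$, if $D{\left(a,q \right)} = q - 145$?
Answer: $- \frac{1}{42892} \approx -2.3314 \cdot 10^{-5}$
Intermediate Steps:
$D{\left(a,q \right)} = -145 + q$ ($D{\left(a,q \right)} = q - 145 = -145 + q$)
$\frac{1}{D{\left(-119,118 \right)} - 42865} = \frac{1}{\left(-145 + 118\right) - 42865} = \frac{1}{-27 - 42865} = \frac{1}{-42892} = - \frac{1}{42892}$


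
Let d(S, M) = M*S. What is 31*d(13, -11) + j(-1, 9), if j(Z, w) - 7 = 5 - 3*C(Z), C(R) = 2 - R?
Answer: -4430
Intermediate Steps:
j(Z, w) = 6 + 3*Z (j(Z, w) = 7 + (5 - 3*(2 - Z)) = 7 + (5 + (-6 + 3*Z)) = 7 + (-1 + 3*Z) = 6 + 3*Z)
31*d(13, -11) + j(-1, 9) = 31*(-11*13) + (6 + 3*(-1)) = 31*(-143) + (6 - 3) = -4433 + 3 = -4430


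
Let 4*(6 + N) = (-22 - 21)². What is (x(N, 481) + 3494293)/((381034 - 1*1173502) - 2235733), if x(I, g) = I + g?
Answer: -13980921/12112804 ≈ -1.1542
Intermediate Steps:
N = 1825/4 (N = -6 + (-22 - 21)²/4 = -6 + (¼)*(-43)² = -6 + (¼)*1849 = -6 + 1849/4 = 1825/4 ≈ 456.25)
(x(N, 481) + 3494293)/((381034 - 1*1173502) - 2235733) = ((1825/4 + 481) + 3494293)/((381034 - 1*1173502) - 2235733) = (3749/4 + 3494293)/((381034 - 1173502) - 2235733) = 13980921/(4*(-792468 - 2235733)) = (13980921/4)/(-3028201) = (13980921/4)*(-1/3028201) = -13980921/12112804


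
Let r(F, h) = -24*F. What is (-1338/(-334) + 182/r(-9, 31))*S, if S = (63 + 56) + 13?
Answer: 961939/1503 ≈ 640.01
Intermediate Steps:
S = 132 (S = 119 + 13 = 132)
(-1338/(-334) + 182/r(-9, 31))*S = (-1338/(-334) + 182/((-24*(-9))))*132 = (-1338*(-1/334) + 182/216)*132 = (669/167 + 182*(1/216))*132 = (669/167 + 91/108)*132 = (87449/18036)*132 = 961939/1503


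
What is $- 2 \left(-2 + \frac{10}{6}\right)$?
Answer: $\frac{2}{3} \approx 0.66667$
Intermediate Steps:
$- 2 \left(-2 + \frac{10}{6}\right) = - 2 \left(-2 + 10 \cdot \frac{1}{6}\right) = - 2 \left(-2 + \frac{5}{3}\right) = \left(-2\right) \left(- \frac{1}{3}\right) = \frac{2}{3}$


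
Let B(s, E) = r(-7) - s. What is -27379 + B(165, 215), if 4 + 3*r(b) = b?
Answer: -82643/3 ≈ -27548.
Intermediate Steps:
r(b) = -4/3 + b/3
B(s, E) = -11/3 - s (B(s, E) = (-4/3 + (⅓)*(-7)) - s = (-4/3 - 7/3) - s = -11/3 - s)
-27379 + B(165, 215) = -27379 + (-11/3 - 1*165) = -27379 + (-11/3 - 165) = -27379 - 506/3 = -82643/3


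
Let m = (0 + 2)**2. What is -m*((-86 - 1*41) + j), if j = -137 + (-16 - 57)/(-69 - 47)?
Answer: 30551/29 ≈ 1053.5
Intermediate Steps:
m = 4 (m = 2**2 = 4)
j = -15819/116 (j = -137 - 73/(-116) = -137 - 73*(-1/116) = -137 + 73/116 = -15819/116 ≈ -136.37)
-m*((-86 - 1*41) + j) = -4*((-86 - 1*41) - 15819/116) = -4*((-86 - 41) - 15819/116) = -4*(-127 - 15819/116) = -4*(-30551)/116 = -1*(-30551/29) = 30551/29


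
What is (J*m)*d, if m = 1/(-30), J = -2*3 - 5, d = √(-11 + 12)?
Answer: 11/30 ≈ 0.36667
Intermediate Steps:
d = 1 (d = √1 = 1)
J = -11 (J = -6 - 5 = -11)
m = -1/30 ≈ -0.033333
(J*m)*d = -11*(-1/30)*1 = (11/30)*1 = 11/30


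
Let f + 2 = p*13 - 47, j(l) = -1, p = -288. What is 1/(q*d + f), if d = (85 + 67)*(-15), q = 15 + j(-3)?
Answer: -1/35713 ≈ -2.8001e-5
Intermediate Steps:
q = 14 (q = 15 - 1 = 14)
d = -2280 (d = 152*(-15) = -2280)
f = -3793 (f = -2 + (-288*13 - 47) = -2 + (-3744 - 47) = -2 - 3791 = -3793)
1/(q*d + f) = 1/(14*(-2280) - 3793) = 1/(-31920 - 3793) = 1/(-35713) = -1/35713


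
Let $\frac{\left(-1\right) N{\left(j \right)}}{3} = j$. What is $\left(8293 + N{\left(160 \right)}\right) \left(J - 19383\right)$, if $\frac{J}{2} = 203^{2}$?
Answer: $492492455$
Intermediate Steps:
$J = 82418$ ($J = 2 \cdot 203^{2} = 2 \cdot 41209 = 82418$)
$N{\left(j \right)} = - 3 j$
$\left(8293 + N{\left(160 \right)}\right) \left(J - 19383\right) = \left(8293 - 480\right) \left(82418 - 19383\right) = \left(8293 - 480\right) 63035 = 7813 \cdot 63035 = 492492455$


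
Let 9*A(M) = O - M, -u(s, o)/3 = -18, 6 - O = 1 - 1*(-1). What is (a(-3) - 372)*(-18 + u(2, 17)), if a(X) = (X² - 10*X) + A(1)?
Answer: -11976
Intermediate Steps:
O = 4 (O = 6 - (1 - 1*(-1)) = 6 - (1 + 1) = 6 - 1*2 = 6 - 2 = 4)
u(s, o) = 54 (u(s, o) = -3*(-18) = 54)
A(M) = 4/9 - M/9 (A(M) = (4 - M)/9 = 4/9 - M/9)
a(X) = ⅓ + X² - 10*X (a(X) = (X² - 10*X) + (4/9 - ⅑*1) = (X² - 10*X) + (4/9 - ⅑) = (X² - 10*X) + ⅓ = ⅓ + X² - 10*X)
(a(-3) - 372)*(-18 + u(2, 17)) = ((⅓ + (-3)² - 10*(-3)) - 372)*(-18 + 54) = ((⅓ + 9 + 30) - 372)*36 = (118/3 - 372)*36 = -998/3*36 = -11976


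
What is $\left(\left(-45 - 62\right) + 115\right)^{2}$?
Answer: $64$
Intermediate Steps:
$\left(\left(-45 - 62\right) + 115\right)^{2} = \left(-107 + 115\right)^{2} = 8^{2} = 64$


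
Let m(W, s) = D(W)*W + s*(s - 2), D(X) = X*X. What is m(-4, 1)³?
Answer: -274625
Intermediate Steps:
D(X) = X²
m(W, s) = W³ + s*(-2 + s) (m(W, s) = W²*W + s*(s - 2) = W³ + s*(-2 + s))
m(-4, 1)³ = ((-4)³ + 1² - 2*1)³ = (-64 + 1 - 2)³ = (-65)³ = -274625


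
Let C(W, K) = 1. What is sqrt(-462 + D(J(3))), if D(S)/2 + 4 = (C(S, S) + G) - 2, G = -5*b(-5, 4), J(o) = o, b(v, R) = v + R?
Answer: I*sqrt(462) ≈ 21.494*I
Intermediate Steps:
b(v, R) = R + v
G = 5 (G = -5*(4 - 5) = -5*(-1) = 5)
D(S) = 0 (D(S) = -8 + 2*((1 + 5) - 2) = -8 + 2*(6 - 2) = -8 + 2*4 = -8 + 8 = 0)
sqrt(-462 + D(J(3))) = sqrt(-462 + 0) = sqrt(-462) = I*sqrt(462)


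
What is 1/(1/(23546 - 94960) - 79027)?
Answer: -71414/5643634179 ≈ -1.2654e-5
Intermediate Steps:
1/(1/(23546 - 94960) - 79027) = 1/(1/(-71414) - 79027) = 1/(-1/71414 - 79027) = 1/(-5643634179/71414) = -71414/5643634179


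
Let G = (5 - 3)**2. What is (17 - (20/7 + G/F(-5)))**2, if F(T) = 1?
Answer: 5041/49 ≈ 102.88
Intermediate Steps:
G = 4 (G = 2**2 = 4)
(17 - (20/7 + G/F(-5)))**2 = (17 - (20/7 + 4/1))**2 = (17 - (20*(1/7) + 4*1))**2 = (17 - (20/7 + 4))**2 = (17 - 1*48/7)**2 = (17 - 48/7)**2 = (71/7)**2 = 5041/49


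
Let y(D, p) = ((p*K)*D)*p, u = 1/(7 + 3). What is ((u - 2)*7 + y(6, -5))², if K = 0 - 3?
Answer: 21464689/100 ≈ 2.1465e+5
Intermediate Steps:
u = ⅒ (u = 1/10 = ⅒ ≈ 0.10000)
K = -3
y(D, p) = -3*D*p² (y(D, p) = ((p*(-3))*D)*p = ((-3*p)*D)*p = (-3*D*p)*p = -3*D*p²)
((u - 2)*7 + y(6, -5))² = ((⅒ - 2)*7 - 3*6*(-5)²)² = (-19/10*7 - 3*6*25)² = (-133/10 - 450)² = (-4633/10)² = 21464689/100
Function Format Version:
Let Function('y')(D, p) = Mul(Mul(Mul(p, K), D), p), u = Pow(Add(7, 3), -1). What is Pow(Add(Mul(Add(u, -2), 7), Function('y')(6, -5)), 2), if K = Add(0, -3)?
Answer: Rational(21464689, 100) ≈ 2.1465e+5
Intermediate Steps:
u = Rational(1, 10) (u = Pow(10, -1) = Rational(1, 10) ≈ 0.10000)
K = -3
Function('y')(D, p) = Mul(-3, D, Pow(p, 2)) (Function('y')(D, p) = Mul(Mul(Mul(p, -3), D), p) = Mul(Mul(Mul(-3, p), D), p) = Mul(Mul(-3, D, p), p) = Mul(-3, D, Pow(p, 2)))
Pow(Add(Mul(Add(u, -2), 7), Function('y')(6, -5)), 2) = Pow(Add(Mul(Add(Rational(1, 10), -2), 7), Mul(-3, 6, Pow(-5, 2))), 2) = Pow(Add(Mul(Rational(-19, 10), 7), Mul(-3, 6, 25)), 2) = Pow(Add(Rational(-133, 10), -450), 2) = Pow(Rational(-4633, 10), 2) = Rational(21464689, 100)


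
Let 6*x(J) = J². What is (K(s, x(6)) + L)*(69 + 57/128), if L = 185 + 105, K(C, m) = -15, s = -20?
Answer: 2444475/128 ≈ 19097.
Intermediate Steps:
x(J) = J²/6
L = 290
(K(s, x(6)) + L)*(69 + 57/128) = (-15 + 290)*(69 + 57/128) = 275*(69 + 57*(1/128)) = 275*(69 + 57/128) = 275*(8889/128) = 2444475/128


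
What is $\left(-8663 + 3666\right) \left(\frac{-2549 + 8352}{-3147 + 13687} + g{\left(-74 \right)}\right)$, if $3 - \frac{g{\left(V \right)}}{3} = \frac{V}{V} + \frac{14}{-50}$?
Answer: $- \frac{1946246551}{52700} \approx -36931.0$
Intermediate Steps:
$g{\left(V \right)} = \frac{171}{25}$ ($g{\left(V \right)} = 9 - 3 \left(\frac{V}{V} + \frac{14}{-50}\right) = 9 - 3 \left(1 + 14 \left(- \frac{1}{50}\right)\right) = 9 - 3 \left(1 - \frac{7}{25}\right) = 9 - \frac{54}{25} = \frac{171}{25}$)
$\left(-8663 + 3666\right) \left(\frac{-2549 + 8352}{-3147 + 13687} + g{\left(-74 \right)}\right) = \left(-8663 + 3666\right) \left(\frac{-2549 + 8352}{-3147 + 13687} + \frac{171}{25}\right) = - 4997 \left(\frac{5803}{10540} + \frac{171}{25}\right) = \left(-4997\right) \frac{389483}{52700} = - \frac{1946246551}{52700}$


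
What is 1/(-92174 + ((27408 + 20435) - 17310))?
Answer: -1/61641 ≈ -1.6223e-5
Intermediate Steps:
1/(-92174 + ((27408 + 20435) - 17310)) = 1/(-92174 + (47843 - 17310)) = 1/(-92174 + 30533) = 1/(-61641) = -1/61641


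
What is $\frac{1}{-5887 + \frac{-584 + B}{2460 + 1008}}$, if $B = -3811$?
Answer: $- \frac{1156}{6806837} \approx -0.00016983$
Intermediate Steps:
$\frac{1}{-5887 + \frac{-584 + B}{2460 + 1008}} = \frac{1}{-5887 + \frac{-584 - 3811}{2460 + 1008}} = \frac{1}{-5887 - \frac{4395}{3468}} = \frac{1}{-5887 - \frac{1465}{1156}} = \frac{1}{- \frac{6806837}{1156}} = - \frac{1156}{6806837}$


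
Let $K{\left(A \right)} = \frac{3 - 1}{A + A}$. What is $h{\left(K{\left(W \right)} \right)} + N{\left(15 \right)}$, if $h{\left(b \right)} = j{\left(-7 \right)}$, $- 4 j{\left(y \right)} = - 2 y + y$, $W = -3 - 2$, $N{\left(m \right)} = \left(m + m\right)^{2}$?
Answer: $\frac{3593}{4} \approx 898.25$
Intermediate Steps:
$N{\left(m \right)} = 4 m^{2}$ ($N{\left(m \right)} = \left(2 m\right)^{2} = 4 m^{2}$)
$W = -5$ ($W = -3 - 2 = -5$)
$j{\left(y \right)} = \frac{y}{4}$ ($j{\left(y \right)} = - \frac{- 2 y + y}{4} = - \frac{\left(-1\right) y}{4} = \frac{y}{4}$)
$K{\left(A \right)} = \frac{1}{A}$ ($K{\left(A \right)} = \frac{2}{2 A} = 2 \frac{1}{2 A} = \frac{1}{A}$)
$h{\left(b \right)} = - \frac{7}{4}$ ($h{\left(b \right)} = \frac{1}{4} \left(-7\right) = - \frac{7}{4}$)
$h{\left(K{\left(W \right)} \right)} + N{\left(15 \right)} = - \frac{7}{4} + 4 \cdot 15^{2} = - \frac{7}{4} + 4 \cdot 225 = - \frac{7}{4} + 900 = \frac{3593}{4}$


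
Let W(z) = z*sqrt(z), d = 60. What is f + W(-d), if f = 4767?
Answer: 4767 - 120*I*sqrt(15) ≈ 4767.0 - 464.76*I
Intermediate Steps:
W(z) = z**(3/2)
f + W(-d) = 4767 + (-1*60)**(3/2) = 4767 + (-60)**(3/2) = 4767 - 120*I*sqrt(15)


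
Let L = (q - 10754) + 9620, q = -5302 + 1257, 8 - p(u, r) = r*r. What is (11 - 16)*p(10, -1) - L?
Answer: 5144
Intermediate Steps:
p(u, r) = 8 - r² (p(u, r) = 8 - r*r = 8 - r²)
q = -4045
L = -5179 (L = (-4045 - 10754) + 9620 = -14799 + 9620 = -5179)
(11 - 16)*p(10, -1) - L = (11 - 16)*(8 - 1*(-1)²) - 1*(-5179) = -5*(8 - 1*1) + 5179 = -5*(8 - 1) + 5179 = -5*7 + 5179 = -35 + 5179 = 5144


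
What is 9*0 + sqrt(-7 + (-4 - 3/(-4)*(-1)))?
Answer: I*sqrt(47)/2 ≈ 3.4278*I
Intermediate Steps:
9*0 + sqrt(-7 + (-4 - 3/(-4)*(-1))) = 0 + sqrt(-7 + (-4 - 3*(-1/4)*(-1))) = 0 + sqrt(-7 + (-4 + (3/4)*(-1))) = 0 + sqrt(-7 + (-4 - 3/4)) = 0 + sqrt(-7 - 19/4) = 0 + sqrt(-47/4) = 0 + I*sqrt(47)/2 = I*sqrt(47)/2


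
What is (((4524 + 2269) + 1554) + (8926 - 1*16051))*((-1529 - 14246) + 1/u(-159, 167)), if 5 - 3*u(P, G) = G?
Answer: -520480961/27 ≈ -1.9277e+7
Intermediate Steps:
u(P, G) = 5/3 - G/3
(((4524 + 2269) + 1554) + (8926 - 1*16051))*((-1529 - 14246) + 1/u(-159, 167)) = (((4524 + 2269) + 1554) + (8926 - 1*16051))*((-1529 - 14246) + 1/(5/3 - ⅓*167)) = ((6793 + 1554) + (8926 - 16051))*(-15775 + 1/(5/3 - 167/3)) = (8347 - 7125)*(-15775 + 1/(-54)) = 1222*(-15775 - 1/54) = 1222*(-851851/54) = -520480961/27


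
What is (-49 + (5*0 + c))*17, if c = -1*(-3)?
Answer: -782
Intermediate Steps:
c = 3
(-49 + (5*0 + c))*17 = (-49 + (5*0 + 3))*17 = (-49 + (0 + 3))*17 = (-49 + 3)*17 = -46*17 = -782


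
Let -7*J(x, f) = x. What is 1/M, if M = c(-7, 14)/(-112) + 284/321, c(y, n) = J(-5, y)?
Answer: 251664/221051 ≈ 1.1385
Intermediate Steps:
J(x, f) = -x/7
c(y, n) = 5/7 (c(y, n) = -⅐*(-5) = 5/7)
M = 221051/251664 (M = (5/7)/(-112) + 284/321 = (5/7)*(-1/112) + 284*(1/321) = -5/784 + 284/321 = 221051/251664 ≈ 0.87836)
1/M = 1/(221051/251664) = 251664/221051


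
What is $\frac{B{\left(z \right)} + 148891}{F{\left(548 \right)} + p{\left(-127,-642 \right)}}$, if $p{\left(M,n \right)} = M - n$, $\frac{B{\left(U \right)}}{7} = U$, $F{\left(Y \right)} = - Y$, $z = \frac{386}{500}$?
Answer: $- \frac{37224101}{8250} \approx -4512.0$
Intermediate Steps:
$z = \frac{193}{250}$ ($z = 386 \cdot \frac{1}{500} = \frac{193}{250} \approx 0.772$)
$B{\left(U \right)} = 7 U$
$\frac{B{\left(z \right)} + 148891}{F{\left(548 \right)} + p{\left(-127,-642 \right)}} = \frac{7 \cdot \frac{193}{250} + 148891}{\left(-1\right) 548 - -515} = \frac{\frac{1351}{250} + 148891}{-548 + \left(-127 + 642\right)} = \frac{37224101}{250 \left(-548 + 515\right)} = \frac{37224101}{250 \left(-33\right)} = \frac{37224101}{250} \left(- \frac{1}{33}\right) = - \frac{37224101}{8250}$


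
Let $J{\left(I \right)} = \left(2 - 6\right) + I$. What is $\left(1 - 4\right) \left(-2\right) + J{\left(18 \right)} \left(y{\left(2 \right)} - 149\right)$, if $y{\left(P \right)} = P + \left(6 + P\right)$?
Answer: $-1940$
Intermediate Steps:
$J{\left(I \right)} = -4 + I$
$y{\left(P \right)} = 6 + 2 P$
$\left(1 - 4\right) \left(-2\right) + J{\left(18 \right)} \left(y{\left(2 \right)} - 149\right) = \left(1 - 4\right) \left(-2\right) + \left(-4 + 18\right) \left(\left(6 + 2 \cdot 2\right) - 149\right) = \left(-3\right) \left(-2\right) + 14 \left(\left(6 + 4\right) - 149\right) = 6 + 14 \left(10 - 149\right) = 6 + 14 \left(-139\right) = 6 - 1946 = -1940$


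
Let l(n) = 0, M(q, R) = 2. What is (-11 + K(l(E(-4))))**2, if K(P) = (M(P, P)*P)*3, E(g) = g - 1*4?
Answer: 121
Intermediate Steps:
E(g) = -4 + g (E(g) = g - 4 = -4 + g)
K(P) = 6*P (K(P) = (2*P)*3 = 6*P)
(-11 + K(l(E(-4))))**2 = (-11 + 6*0)**2 = (-11 + 0)**2 = (-11)**2 = 121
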